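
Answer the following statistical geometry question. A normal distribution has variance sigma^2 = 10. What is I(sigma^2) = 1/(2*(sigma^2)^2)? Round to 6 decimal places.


Fisher information for variance: I(sigma^2) = 1/(2*sigma^4).
sigma^2 = 10, so sigma^4 = 100.
I = 1/(2*100) = 1/200 = 0.005000

0.005000


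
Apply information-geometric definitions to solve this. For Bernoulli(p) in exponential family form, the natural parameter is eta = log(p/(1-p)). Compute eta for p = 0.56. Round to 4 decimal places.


Natural parameter for Bernoulli: eta = log(p/(1-p)).
p = 0.56, 1-p = 0.44.
p/(1-p) = 1.272727.
eta = log(1.272727) = 0.2412

0.2412


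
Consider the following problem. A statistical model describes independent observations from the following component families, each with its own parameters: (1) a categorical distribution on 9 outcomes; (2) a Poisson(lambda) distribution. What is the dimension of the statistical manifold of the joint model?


The dimension of a statistical manifold equals the number of free
(independent) real parameters of the model. For a product of independent
blocks the parameter counts add.
- categorical on 9 outcomes (probabilities sum to 1): 9-1 = 8.
- Poisson (lambda): 1.
Total = 8 + 1 = 9.
Dimension = 9

9


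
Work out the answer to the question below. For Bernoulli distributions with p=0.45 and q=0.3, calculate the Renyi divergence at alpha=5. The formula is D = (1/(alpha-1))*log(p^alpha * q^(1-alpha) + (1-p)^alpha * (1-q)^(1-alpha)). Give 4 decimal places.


Renyi divergence of order alpha between Bernoulli distributions:
D = (1/(alpha-1))*log(p^alpha * q^(1-alpha) + (1-p)^alpha * (1-q)^(1-alpha)).
alpha = 5, p = 0.45, q = 0.3.
p^alpha * q^(1-alpha) = 0.45^5 * 0.3^-4 = 2.278125.
(1-p)^alpha * (1-q)^(1-alpha) = 0.55^5 * 0.7^-4 = 0.209614.
sum = 2.278125 + 0.209614 = 2.487739.
D = (1/4)*log(2.487739) = 0.2278

0.2278


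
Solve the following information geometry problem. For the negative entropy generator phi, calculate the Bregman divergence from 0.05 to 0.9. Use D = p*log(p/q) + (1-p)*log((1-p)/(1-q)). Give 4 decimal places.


Bregman divergence with negative entropy generator:
D = p*log(p/q) + (1-p)*log((1-p)/(1-q)).
p = 0.05, q = 0.9.
p*log(p/q) = 0.05*log(0.05/0.9) = -0.144519.
(1-p)*log((1-p)/(1-q)) = 0.95*log(0.95/0.1) = 2.138727.
D = -0.144519 + 2.138727 = 1.9942

1.9942


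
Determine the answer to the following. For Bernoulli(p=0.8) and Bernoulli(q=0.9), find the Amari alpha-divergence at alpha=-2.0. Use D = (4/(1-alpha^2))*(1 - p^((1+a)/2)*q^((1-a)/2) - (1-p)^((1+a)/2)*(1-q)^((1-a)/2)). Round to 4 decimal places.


Amari alpha-divergence:
D = (4/(1-alpha^2))*(1 - p^((1+a)/2)*q^((1-a)/2) - (1-p)^((1+a)/2)*(1-q)^((1-a)/2)).
alpha = -2.0, p = 0.8, q = 0.9.
e1 = (1+alpha)/2 = -0.5, e2 = (1-alpha)/2 = 1.5.
t1 = p^e1 * q^e2 = 0.8^-0.5 * 0.9^1.5 = 0.954594.
t2 = (1-p)^e1 * (1-q)^e2 = 0.2^-0.5 * 0.1^1.5 = 0.070711.
4/(1-alpha^2) = -1.333333.
D = -1.333333*(1 - 0.954594 - 0.070711) = 0.0337

0.0337


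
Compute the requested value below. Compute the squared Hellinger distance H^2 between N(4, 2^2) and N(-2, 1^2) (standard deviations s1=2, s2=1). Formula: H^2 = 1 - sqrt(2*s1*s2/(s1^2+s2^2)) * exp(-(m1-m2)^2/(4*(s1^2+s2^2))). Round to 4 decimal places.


Squared Hellinger distance for Gaussians:
H^2 = 1 - sqrt(2*s1*s2/(s1^2+s2^2)) * exp(-(m1-m2)^2/(4*(s1^2+s2^2))).
s1^2 = 4, s2^2 = 1, s1^2+s2^2 = 5.
sqrt(2*2*1/(5)) = 0.894427.
(m1-m2)^2 = (6)^2 = 36.
exp(-36/(4*5)) = exp(-1.8) = 0.165299.
H^2 = 1 - 0.894427*0.165299 = 0.8522

0.8522


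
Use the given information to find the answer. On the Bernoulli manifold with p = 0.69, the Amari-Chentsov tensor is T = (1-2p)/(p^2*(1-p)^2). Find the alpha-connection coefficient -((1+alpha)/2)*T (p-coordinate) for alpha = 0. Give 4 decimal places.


Skewness (Amari-Chentsov) tensor: T = (1-2p)/(p^2*(1-p)^2).
p = 0.69, 1-2p = -0.38, p^2 = 0.4761, (1-p)^2 = 0.0961.
T = -0.38/(0.4761 * 0.0961) = -8.305428.
In the p-coordinate, Gamma^(alpha) = Gamma^(0) - (alpha/2)*T with Gamma^(0) = (1/2)*g'(p) = -T/2,
so Gamma^(alpha) = -((1+alpha)/2)*T.
alpha = 0, -(1+alpha)/2 = -0.5.
Gamma = -0.5 * -8.305428 = 4.1527

4.1527


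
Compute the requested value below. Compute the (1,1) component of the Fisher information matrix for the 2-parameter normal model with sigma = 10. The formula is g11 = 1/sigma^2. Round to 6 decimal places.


For the 2-parameter normal family, the Fisher metric has:
  g11 = 1/sigma^2, g22 = 2/sigma^2.
sigma = 10, sigma^2 = 100.
g11 = 0.010000

0.010000


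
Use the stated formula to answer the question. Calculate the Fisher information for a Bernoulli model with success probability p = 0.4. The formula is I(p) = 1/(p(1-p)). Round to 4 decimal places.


For Bernoulli(p), Fisher information is I(p) = 1/(p*(1-p)).
p = 0.4, 1-p = 0.6.
p*(1-p) = 0.24.
I(p) = 1/0.24 = 4.1667

4.1667


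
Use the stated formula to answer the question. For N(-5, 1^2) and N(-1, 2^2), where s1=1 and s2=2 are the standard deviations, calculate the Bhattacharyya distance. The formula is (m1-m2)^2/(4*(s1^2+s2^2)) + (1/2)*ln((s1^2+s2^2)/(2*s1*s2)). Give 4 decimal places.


Bhattacharyya distance between two Gaussians:
DB = (m1-m2)^2/(4*(s1^2+s2^2)) + (1/2)*ln((s1^2+s2^2)/(2*s1*s2)).
(m1-m2)^2 = (-4)^2 = 16.
s1^2+s2^2 = 1 + 4 = 5.
term1 = 16/20 = 0.8.
term2 = 0.5*ln(5/4.0) = 0.111572.
DB = 0.8 + 0.111572 = 0.9116

0.9116


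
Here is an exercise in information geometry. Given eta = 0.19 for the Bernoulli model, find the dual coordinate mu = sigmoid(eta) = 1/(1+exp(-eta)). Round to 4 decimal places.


Dual coordinate (expectation parameter) for Bernoulli:
mu = 1/(1+exp(-eta)).
eta = 0.19.
exp(-eta) = exp(-0.19) = 0.826959.
mu = 1/(1+0.826959) = 0.5474

0.5474


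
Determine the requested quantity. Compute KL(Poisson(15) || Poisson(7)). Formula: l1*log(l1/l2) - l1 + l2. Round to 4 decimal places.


KL divergence for Poisson:
KL = l1*log(l1/l2) - l1 + l2.
l1 = 15, l2 = 7.
log(15/7) = 0.76214.
l1*log(l1/l2) = 15 * 0.76214 = 11.432101.
KL = 11.432101 - 15 + 7 = 3.4321

3.4321


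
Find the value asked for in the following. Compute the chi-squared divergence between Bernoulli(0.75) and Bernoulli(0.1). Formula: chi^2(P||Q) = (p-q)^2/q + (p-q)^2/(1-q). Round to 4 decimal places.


Chi-squared divergence between Bernoulli distributions:
chi^2 = (p-q)^2/q + (p-q)^2/(1-q).
p = 0.75, q = 0.1, p-q = 0.65.
(p-q)^2 = 0.4225.
term1 = 0.4225/0.1 = 4.225.
term2 = 0.4225/0.9 = 0.469444.
chi^2 = 4.225 + 0.469444 = 4.6944

4.6944


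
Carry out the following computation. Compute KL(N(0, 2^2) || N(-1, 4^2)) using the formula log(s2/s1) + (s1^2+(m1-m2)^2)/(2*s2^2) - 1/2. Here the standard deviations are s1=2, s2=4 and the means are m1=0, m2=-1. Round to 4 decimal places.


KL divergence between normal distributions:
KL = log(s2/s1) + (s1^2 + (m1-m2)^2)/(2*s2^2) - 1/2.
log(4/2) = 0.693147.
(2^2 + (0--1)^2)/(2*4^2) = (4 + 1)/32 = 0.15625.
KL = 0.693147 + 0.15625 - 0.5 = 0.3494

0.3494


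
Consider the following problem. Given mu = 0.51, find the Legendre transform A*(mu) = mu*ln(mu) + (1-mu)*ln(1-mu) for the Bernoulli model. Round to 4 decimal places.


Legendre transform for Bernoulli:
A*(mu) = mu*log(mu) + (1-mu)*log(1-mu).
mu = 0.51, 1-mu = 0.49.
mu*log(mu) = 0.51*log(0.51) = -0.343406.
(1-mu)*log(1-mu) = 0.49*log(0.49) = -0.349541.
A* = -0.343406 + -0.349541 = -0.6929

-0.6929


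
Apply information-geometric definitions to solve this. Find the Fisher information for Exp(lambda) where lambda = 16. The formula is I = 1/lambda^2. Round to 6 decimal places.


Fisher information for exponential: I(lambda) = 1/lambda^2.
lambda = 16, lambda^2 = 256.
I = 1/256 = 0.003906

0.003906


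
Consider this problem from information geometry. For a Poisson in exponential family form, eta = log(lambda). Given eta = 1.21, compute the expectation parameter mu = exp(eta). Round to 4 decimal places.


Expectation parameter for Poisson exponential family:
mu = exp(eta).
eta = 1.21.
mu = exp(1.21) = 3.3535

3.3535


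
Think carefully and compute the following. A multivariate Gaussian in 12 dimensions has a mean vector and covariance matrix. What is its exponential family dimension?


Exponential family dimension calculation:
For 12-dim MVN: mean has 12 params, covariance has 12*13/2 = 78 unique entries.
Total dim = 12 + 78 = 90.

90


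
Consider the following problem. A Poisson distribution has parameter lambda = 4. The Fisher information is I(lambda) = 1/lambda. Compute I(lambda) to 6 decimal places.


Fisher information for Poisson: I(lambda) = 1/lambda.
lambda = 4.
I(lambda) = 1/4 = 0.250000

0.250000


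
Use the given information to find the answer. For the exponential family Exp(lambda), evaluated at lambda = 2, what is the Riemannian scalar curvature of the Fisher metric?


This family has a single free parameter, so its statistical manifold
is 1-dimensional. The Riemann curvature tensor of any 1-dimensional
Riemannian manifold vanishes identically, so R = 0.

0


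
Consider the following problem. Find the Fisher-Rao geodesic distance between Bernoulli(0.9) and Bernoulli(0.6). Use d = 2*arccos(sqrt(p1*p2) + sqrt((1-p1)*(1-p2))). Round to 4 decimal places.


Geodesic distance on Bernoulli manifold:
d(p1,p2) = 2*arccos(sqrt(p1*p2) + sqrt((1-p1)*(1-p2))).
sqrt(p1*p2) = sqrt(0.9*0.6) = 0.734847.
sqrt((1-p1)*(1-p2)) = sqrt(0.1*0.4) = 0.2.
arg = 0.734847 + 0.2 = 0.934847.
d = 2*arccos(0.934847) = 0.7259

0.7259


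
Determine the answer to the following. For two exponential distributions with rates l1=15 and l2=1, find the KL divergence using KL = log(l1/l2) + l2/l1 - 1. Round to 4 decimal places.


KL divergence for exponential family:
KL = log(l1/l2) + l2/l1 - 1.
log(15/1) = 2.70805.
1/15 = 0.066667.
KL = 2.70805 + 0.066667 - 1 = 1.7747

1.7747


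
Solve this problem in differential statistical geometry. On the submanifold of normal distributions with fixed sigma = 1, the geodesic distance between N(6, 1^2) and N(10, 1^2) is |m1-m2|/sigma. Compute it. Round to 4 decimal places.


On the fixed-variance normal subfamily, geodesic distance = |m1-m2|/sigma.
|6 - 10| = 4.
sigma = 1.
d = 4/1 = 4.0000

4.0000


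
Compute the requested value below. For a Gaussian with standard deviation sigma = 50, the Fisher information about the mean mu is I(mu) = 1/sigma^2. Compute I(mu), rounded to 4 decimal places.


The Fisher information for the mean of a normal distribution is I(mu) = 1/sigma^2.
sigma = 50, so sigma^2 = 2500.
I(mu) = 1/2500 = 0.0004

0.0004


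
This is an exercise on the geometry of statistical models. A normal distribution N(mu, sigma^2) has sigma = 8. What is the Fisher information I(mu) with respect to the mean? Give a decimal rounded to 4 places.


The Fisher information for the mean of a normal distribution is I(mu) = 1/sigma^2.
sigma = 8, so sigma^2 = 64.
I(mu) = 1/64 = 0.0156

0.0156


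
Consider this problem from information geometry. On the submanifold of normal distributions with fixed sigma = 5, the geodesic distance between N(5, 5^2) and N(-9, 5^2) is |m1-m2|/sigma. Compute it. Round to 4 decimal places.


On the fixed-variance normal subfamily, geodesic distance = |m1-m2|/sigma.
|5 - -9| = 14.
sigma = 5.
d = 14/5 = 2.8000

2.8000


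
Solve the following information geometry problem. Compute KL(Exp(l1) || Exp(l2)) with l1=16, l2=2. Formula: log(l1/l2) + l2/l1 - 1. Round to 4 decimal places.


KL divergence for exponential family:
KL = log(l1/l2) + l2/l1 - 1.
log(16/2) = 2.079442.
2/16 = 0.125.
KL = 2.079442 + 0.125 - 1 = 1.2044

1.2044


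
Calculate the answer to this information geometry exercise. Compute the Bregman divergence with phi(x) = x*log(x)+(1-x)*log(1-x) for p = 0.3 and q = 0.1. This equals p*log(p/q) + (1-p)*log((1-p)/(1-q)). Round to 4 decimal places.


Bregman divergence with negative entropy generator:
D = p*log(p/q) + (1-p)*log((1-p)/(1-q)).
p = 0.3, q = 0.1.
p*log(p/q) = 0.3*log(0.3/0.1) = 0.329584.
(1-p)*log((1-p)/(1-q)) = 0.7*log(0.7/0.9) = -0.17592.
D = 0.329584 + -0.17592 = 0.1537

0.1537


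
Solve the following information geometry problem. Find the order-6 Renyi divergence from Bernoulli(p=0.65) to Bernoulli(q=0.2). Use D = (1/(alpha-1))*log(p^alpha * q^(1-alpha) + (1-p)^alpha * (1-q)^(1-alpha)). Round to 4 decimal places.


Renyi divergence of order alpha between Bernoulli distributions:
D = (1/(alpha-1))*log(p^alpha * q^(1-alpha) + (1-p)^alpha * (1-q)^(1-alpha)).
alpha = 6, p = 0.65, q = 0.2.
p^alpha * q^(1-alpha) = 0.65^6 * 0.2^-5 = 235.684033.
(1-p)^alpha * (1-q)^(1-alpha) = 0.35^6 * 0.8^-5 = 0.00561.
sum = 235.684033 + 0.00561 = 235.689643.
D = (1/5)*log(235.689643) = 1.0925

1.0925


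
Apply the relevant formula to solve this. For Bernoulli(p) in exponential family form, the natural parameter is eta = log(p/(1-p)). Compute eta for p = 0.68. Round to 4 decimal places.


Natural parameter for Bernoulli: eta = log(p/(1-p)).
p = 0.68, 1-p = 0.32.
p/(1-p) = 2.125.
eta = log(2.125) = 0.7538

0.7538


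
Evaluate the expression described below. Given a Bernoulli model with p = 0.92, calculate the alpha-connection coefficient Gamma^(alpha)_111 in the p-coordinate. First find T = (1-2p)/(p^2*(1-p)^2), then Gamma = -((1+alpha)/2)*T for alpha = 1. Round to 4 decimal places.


Skewness (Amari-Chentsov) tensor: T = (1-2p)/(p^2*(1-p)^2).
p = 0.92, 1-2p = -0.84, p^2 = 0.8464, (1-p)^2 = 0.0064.
T = -0.84/(0.8464 * 0.0064) = -155.068526.
In the p-coordinate, Gamma^(alpha) = Gamma^(0) - (alpha/2)*T with Gamma^(0) = (1/2)*g'(p) = -T/2,
so Gamma^(alpha) = -((1+alpha)/2)*T.
alpha = 1, -(1+alpha)/2 = -1.0.
Gamma = -1.0 * -155.068526 = 155.0685

155.0685


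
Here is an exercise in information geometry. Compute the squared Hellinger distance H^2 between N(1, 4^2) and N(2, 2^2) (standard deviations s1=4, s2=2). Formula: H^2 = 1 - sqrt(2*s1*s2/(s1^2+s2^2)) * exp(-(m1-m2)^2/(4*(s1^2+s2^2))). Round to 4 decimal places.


Squared Hellinger distance for Gaussians:
H^2 = 1 - sqrt(2*s1*s2/(s1^2+s2^2)) * exp(-(m1-m2)^2/(4*(s1^2+s2^2))).
s1^2 = 16, s2^2 = 4, s1^2+s2^2 = 20.
sqrt(2*4*2/(20)) = 0.894427.
(m1-m2)^2 = (-1)^2 = 1.
exp(-1/(4*20)) = exp(-0.0125) = 0.987578.
H^2 = 1 - 0.894427*0.987578 = 0.1167

0.1167


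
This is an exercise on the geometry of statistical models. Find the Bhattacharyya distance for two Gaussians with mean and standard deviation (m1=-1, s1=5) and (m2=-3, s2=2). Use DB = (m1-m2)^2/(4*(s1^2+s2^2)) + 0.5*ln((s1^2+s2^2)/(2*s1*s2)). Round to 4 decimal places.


Bhattacharyya distance between two Gaussians:
DB = (m1-m2)^2/(4*(s1^2+s2^2)) + (1/2)*ln((s1^2+s2^2)/(2*s1*s2)).
(m1-m2)^2 = (2)^2 = 4.
s1^2+s2^2 = 25 + 4 = 29.
term1 = 4/116 = 0.034483.
term2 = 0.5*ln(29/20.0) = 0.185782.
DB = 0.034483 + 0.185782 = 0.2203

0.2203


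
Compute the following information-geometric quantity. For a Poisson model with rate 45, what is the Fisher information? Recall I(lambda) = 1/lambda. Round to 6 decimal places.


Fisher information for Poisson: I(lambda) = 1/lambda.
lambda = 45.
I(lambda) = 1/45 = 0.022222

0.022222


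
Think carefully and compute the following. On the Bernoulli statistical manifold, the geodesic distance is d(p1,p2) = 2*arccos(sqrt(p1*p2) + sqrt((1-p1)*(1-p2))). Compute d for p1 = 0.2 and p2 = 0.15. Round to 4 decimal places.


Geodesic distance on Bernoulli manifold:
d(p1,p2) = 2*arccos(sqrt(p1*p2) + sqrt((1-p1)*(1-p2))).
sqrt(p1*p2) = sqrt(0.2*0.15) = 0.173205.
sqrt((1-p1)*(1-p2)) = sqrt(0.8*0.85) = 0.824621.
arg = 0.173205 + 0.824621 = 0.997826.
d = 2*arccos(0.997826) = 0.1319

0.1319


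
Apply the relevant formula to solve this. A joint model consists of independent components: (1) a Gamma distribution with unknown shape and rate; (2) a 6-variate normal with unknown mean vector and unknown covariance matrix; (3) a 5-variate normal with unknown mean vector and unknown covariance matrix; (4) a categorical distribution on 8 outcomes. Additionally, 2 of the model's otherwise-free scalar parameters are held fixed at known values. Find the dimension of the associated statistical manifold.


The dimension of a statistical manifold equals the number of free
(independent) real parameters of the model. For a product of independent
blocks the parameter counts add.
- Gamma (shape, rate): 2.
- 6-variate normal: 6 (mean) + 6*7/2 = 21 (symmetric covariance) = 27.
- 5-variate normal: 5 (mean) + 5*6/2 = 15 (symmetric covariance) = 20.
- categorical on 8 outcomes (probabilities sum to 1): 8-1 = 7.
Total = 2 + 27 + 20 + 7 = 56.
2 parameter(s) fixed at known values: 56 - 2 = 54.
Dimension = 54

54


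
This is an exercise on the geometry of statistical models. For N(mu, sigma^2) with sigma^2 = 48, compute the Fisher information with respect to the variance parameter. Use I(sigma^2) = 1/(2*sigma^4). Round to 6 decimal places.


Fisher information for variance: I(sigma^2) = 1/(2*sigma^4).
sigma^2 = 48, so sigma^4 = 2304.
I = 1/(2*2304) = 1/4608 = 0.000217

0.000217


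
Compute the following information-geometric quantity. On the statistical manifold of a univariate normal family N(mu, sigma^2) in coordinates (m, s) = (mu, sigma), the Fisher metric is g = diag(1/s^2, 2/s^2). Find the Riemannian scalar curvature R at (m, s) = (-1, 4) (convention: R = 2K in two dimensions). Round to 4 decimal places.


The metric has the form g = (A dm^2 + B ds^2)/s^2 with A = 1, B = 2.
Substitute u = sqrt(A/B)*m: g = B*(du^2 + ds^2)/s^2, i.e. B times the
Poincare upper half-plane metric, which has constant Gaussian curvature -1.
Scaling a 2D metric by a constant c divides the Gaussian curvature by c,
so K = -1/B = -1/(2) = -0.5000 everywhere (the point (m, s) = (-1, 4) is irrelevant:
the curvature is constant).
Scalar curvature in dimension 2: R = 2K = -2/(2) = -1.0000.

-1.0000


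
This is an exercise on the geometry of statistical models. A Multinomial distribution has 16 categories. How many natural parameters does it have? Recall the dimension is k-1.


Exponential family dimension calculation:
For Multinomial with k=16 categories, dim = k-1 = 15.

15


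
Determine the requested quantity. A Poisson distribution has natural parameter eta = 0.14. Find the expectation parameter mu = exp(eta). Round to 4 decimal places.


Expectation parameter for Poisson exponential family:
mu = exp(eta).
eta = 0.14.
mu = exp(0.14) = 1.1503

1.1503


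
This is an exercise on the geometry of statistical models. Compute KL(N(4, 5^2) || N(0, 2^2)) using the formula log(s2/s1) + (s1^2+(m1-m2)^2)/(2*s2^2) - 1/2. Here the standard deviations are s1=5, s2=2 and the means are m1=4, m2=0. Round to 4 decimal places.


KL divergence between normal distributions:
KL = log(s2/s1) + (s1^2 + (m1-m2)^2)/(2*s2^2) - 1/2.
log(2/5) = -0.916291.
(5^2 + (4-0)^2)/(2*2^2) = (25 + 16)/8 = 5.125.
KL = -0.916291 + 5.125 - 0.5 = 3.7087

3.7087


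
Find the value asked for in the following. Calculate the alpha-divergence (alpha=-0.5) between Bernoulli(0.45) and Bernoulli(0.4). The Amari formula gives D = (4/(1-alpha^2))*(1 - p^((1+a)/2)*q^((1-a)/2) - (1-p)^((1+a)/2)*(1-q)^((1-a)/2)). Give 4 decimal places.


Amari alpha-divergence:
D = (4/(1-alpha^2))*(1 - p^((1+a)/2)*q^((1-a)/2) - (1-p)^((1+a)/2)*(1-q)^((1-a)/2)).
alpha = -0.5, p = 0.45, q = 0.4.
e1 = (1+alpha)/2 = 0.25, e2 = (1-alpha)/2 = 0.75.
t1 = p^e1 * q^e2 = 0.45^0.25 * 0.4^0.75 = 0.411953.
t2 = (1-p)^e1 * (1-q)^e2 = 0.55^0.25 * 0.6^0.75 = 0.587089.
4/(1-alpha^2) = 5.333333.
D = 5.333333*(1 - 0.411953 - 0.587089) = 0.0051

0.0051


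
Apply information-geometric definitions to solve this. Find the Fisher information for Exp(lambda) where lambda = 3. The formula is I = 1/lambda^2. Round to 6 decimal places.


Fisher information for exponential: I(lambda) = 1/lambda^2.
lambda = 3, lambda^2 = 9.
I = 1/9 = 0.111111

0.111111


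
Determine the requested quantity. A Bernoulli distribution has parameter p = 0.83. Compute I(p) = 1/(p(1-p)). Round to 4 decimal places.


For Bernoulli(p), Fisher information is I(p) = 1/(p*(1-p)).
p = 0.83, 1-p = 0.17.
p*(1-p) = 0.1411.
I(p) = 1/0.1411 = 7.0872

7.0872


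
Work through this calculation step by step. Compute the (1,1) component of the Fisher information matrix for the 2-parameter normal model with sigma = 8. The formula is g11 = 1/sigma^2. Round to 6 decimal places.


For the 2-parameter normal family, the Fisher metric has:
  g11 = 1/sigma^2, g22 = 2/sigma^2.
sigma = 8, sigma^2 = 64.
g11 = 0.015625

0.015625


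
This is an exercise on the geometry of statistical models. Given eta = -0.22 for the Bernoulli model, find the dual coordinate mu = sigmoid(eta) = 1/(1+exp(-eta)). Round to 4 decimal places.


Dual coordinate (expectation parameter) for Bernoulli:
mu = 1/(1+exp(-eta)).
eta = -0.22.
exp(-eta) = exp(0.22) = 1.246077.
mu = 1/(1+1.246077) = 0.4452

0.4452


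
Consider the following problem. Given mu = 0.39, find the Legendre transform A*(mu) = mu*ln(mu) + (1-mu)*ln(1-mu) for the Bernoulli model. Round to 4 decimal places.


Legendre transform for Bernoulli:
A*(mu) = mu*log(mu) + (1-mu)*log(1-mu).
mu = 0.39, 1-mu = 0.61.
mu*log(mu) = 0.39*log(0.39) = -0.367227.
(1-mu)*log(1-mu) = 0.61*log(0.61) = -0.301521.
A* = -0.367227 + -0.301521 = -0.6687

-0.6687


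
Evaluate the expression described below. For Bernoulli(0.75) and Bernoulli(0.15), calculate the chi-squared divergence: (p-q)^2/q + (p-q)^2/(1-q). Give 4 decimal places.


Chi-squared divergence between Bernoulli distributions:
chi^2 = (p-q)^2/q + (p-q)^2/(1-q).
p = 0.75, q = 0.15, p-q = 0.6.
(p-q)^2 = 0.36.
term1 = 0.36/0.15 = 2.4.
term2 = 0.36/0.85 = 0.423529.
chi^2 = 2.4 + 0.423529 = 2.8235

2.8235


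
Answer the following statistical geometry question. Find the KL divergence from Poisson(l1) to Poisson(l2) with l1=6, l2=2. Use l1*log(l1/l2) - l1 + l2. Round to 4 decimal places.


KL divergence for Poisson:
KL = l1*log(l1/l2) - l1 + l2.
l1 = 6, l2 = 2.
log(6/2) = 1.098612.
l1*log(l1/l2) = 6 * 1.098612 = 6.591674.
KL = 6.591674 - 6 + 2 = 2.5917

2.5917


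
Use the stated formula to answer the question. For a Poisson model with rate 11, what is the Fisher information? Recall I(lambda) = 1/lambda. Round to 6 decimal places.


Fisher information for Poisson: I(lambda) = 1/lambda.
lambda = 11.
I(lambda) = 1/11 = 0.090909

0.090909


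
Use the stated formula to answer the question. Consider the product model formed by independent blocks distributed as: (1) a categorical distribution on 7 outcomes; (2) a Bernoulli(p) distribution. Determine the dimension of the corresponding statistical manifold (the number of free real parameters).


The dimension of a statistical manifold equals the number of free
(independent) real parameters of the model. For a product of independent
blocks the parameter counts add.
- categorical on 7 outcomes (probabilities sum to 1): 7-1 = 6.
- Bernoulli (p): 1.
Total = 6 + 1 = 7.
Dimension = 7

7


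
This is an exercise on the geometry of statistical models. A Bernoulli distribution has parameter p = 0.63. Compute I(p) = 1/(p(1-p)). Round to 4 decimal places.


For Bernoulli(p), Fisher information is I(p) = 1/(p*(1-p)).
p = 0.63, 1-p = 0.37.
p*(1-p) = 0.2331.
I(p) = 1/0.2331 = 4.2900

4.2900


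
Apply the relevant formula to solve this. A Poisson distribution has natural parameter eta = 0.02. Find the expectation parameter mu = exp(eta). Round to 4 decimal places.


Expectation parameter for Poisson exponential family:
mu = exp(eta).
eta = 0.02.
mu = exp(0.02) = 1.0202

1.0202


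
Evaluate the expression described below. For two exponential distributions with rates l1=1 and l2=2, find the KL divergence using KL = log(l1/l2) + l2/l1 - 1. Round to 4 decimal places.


KL divergence for exponential family:
KL = log(l1/l2) + l2/l1 - 1.
log(1/2) = -0.693147.
2/1 = 2.0.
KL = -0.693147 + 2.0 - 1 = 0.3069

0.3069


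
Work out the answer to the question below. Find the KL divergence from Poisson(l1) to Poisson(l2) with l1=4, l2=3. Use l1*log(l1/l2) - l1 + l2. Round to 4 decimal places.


KL divergence for Poisson:
KL = l1*log(l1/l2) - l1 + l2.
l1 = 4, l2 = 3.
log(4/3) = 0.287682.
l1*log(l1/l2) = 4 * 0.287682 = 1.150728.
KL = 1.150728 - 4 + 3 = 0.1507

0.1507


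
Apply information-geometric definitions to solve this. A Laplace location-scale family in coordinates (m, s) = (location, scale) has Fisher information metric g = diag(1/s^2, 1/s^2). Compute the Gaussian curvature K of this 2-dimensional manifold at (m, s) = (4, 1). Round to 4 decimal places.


The metric has the form g = (A dm^2 + B ds^2)/s^2 with A = 1, B = 1.
Substitute u = sqrt(A/B)*m: g = B*(du^2 + ds^2)/s^2, i.e. B times the
Poincare upper half-plane metric, which has constant Gaussian curvature -1.
Scaling a 2D metric by a constant c divides the Gaussian curvature by c,
so K = -1/B = -1/(1) = -1.0000 everywhere (the point (m, s) = (4, 1) is irrelevant:
the curvature is constant).
The requested Gaussian curvature is K = -1.0000.

-1.0000


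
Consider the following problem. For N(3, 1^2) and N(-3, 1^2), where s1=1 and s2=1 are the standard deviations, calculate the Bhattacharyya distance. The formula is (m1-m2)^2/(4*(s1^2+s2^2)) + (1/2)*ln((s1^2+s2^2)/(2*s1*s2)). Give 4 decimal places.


Bhattacharyya distance between two Gaussians:
DB = (m1-m2)^2/(4*(s1^2+s2^2)) + (1/2)*ln((s1^2+s2^2)/(2*s1*s2)).
(m1-m2)^2 = (6)^2 = 36.
s1^2+s2^2 = 1 + 1 = 2.
term1 = 36/8 = 4.5.
term2 = 0.5*ln(2/2.0) = 0.0.
DB = 4.5 + 0.0 = 4.5000

4.5000


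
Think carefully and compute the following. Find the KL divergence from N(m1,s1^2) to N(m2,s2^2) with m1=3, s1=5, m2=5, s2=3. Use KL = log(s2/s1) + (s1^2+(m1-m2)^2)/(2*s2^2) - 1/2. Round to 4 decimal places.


KL divergence between normal distributions:
KL = log(s2/s1) + (s1^2 + (m1-m2)^2)/(2*s2^2) - 1/2.
log(3/5) = -0.510826.
(5^2 + (3-5)^2)/(2*3^2) = (25 + 4)/18 = 1.611111.
KL = -0.510826 + 1.611111 - 0.5 = 0.6003

0.6003


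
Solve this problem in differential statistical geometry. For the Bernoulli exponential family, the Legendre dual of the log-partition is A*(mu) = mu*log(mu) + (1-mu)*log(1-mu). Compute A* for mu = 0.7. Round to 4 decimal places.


Legendre transform for Bernoulli:
A*(mu) = mu*log(mu) + (1-mu)*log(1-mu).
mu = 0.7, 1-mu = 0.3.
mu*log(mu) = 0.7*log(0.7) = -0.249672.
(1-mu)*log(1-mu) = 0.3*log(0.3) = -0.361192.
A* = -0.249672 + -0.361192 = -0.6109

-0.6109


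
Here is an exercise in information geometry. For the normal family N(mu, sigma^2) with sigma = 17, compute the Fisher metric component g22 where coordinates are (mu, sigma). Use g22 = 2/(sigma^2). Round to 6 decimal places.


For the 2-parameter normal family, the Fisher metric has:
  g11 = 1/sigma^2, g22 = 2/sigma^2.
sigma = 17, sigma^2 = 289.
g22 = 0.006920

0.006920


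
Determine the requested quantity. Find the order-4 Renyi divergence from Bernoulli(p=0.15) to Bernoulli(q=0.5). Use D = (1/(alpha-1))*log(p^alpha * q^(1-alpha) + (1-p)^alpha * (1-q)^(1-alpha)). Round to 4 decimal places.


Renyi divergence of order alpha between Bernoulli distributions:
D = (1/(alpha-1))*log(p^alpha * q^(1-alpha) + (1-p)^alpha * (1-q)^(1-alpha)).
alpha = 4, p = 0.15, q = 0.5.
p^alpha * q^(1-alpha) = 0.15^4 * 0.5^-3 = 0.00405.
(1-p)^alpha * (1-q)^(1-alpha) = 0.85^4 * 0.5^-3 = 4.17605.
sum = 0.00405 + 4.17605 = 4.1801.
D = (1/3)*log(4.1801) = 0.4768

0.4768


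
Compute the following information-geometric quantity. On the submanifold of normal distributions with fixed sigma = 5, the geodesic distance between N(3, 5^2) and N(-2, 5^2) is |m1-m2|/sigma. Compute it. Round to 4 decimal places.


On the fixed-variance normal subfamily, geodesic distance = |m1-m2|/sigma.
|3 - -2| = 5.
sigma = 5.
d = 5/5 = 1.0000

1.0000


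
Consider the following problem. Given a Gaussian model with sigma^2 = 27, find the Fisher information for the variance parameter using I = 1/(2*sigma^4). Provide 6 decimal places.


Fisher information for variance: I(sigma^2) = 1/(2*sigma^4).
sigma^2 = 27, so sigma^4 = 729.
I = 1/(2*729) = 1/1458 = 0.000686

0.000686


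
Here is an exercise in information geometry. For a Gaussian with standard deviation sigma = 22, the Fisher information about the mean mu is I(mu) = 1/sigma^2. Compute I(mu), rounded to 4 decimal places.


The Fisher information for the mean of a normal distribution is I(mu) = 1/sigma^2.
sigma = 22, so sigma^2 = 484.
I(mu) = 1/484 = 0.0021

0.0021


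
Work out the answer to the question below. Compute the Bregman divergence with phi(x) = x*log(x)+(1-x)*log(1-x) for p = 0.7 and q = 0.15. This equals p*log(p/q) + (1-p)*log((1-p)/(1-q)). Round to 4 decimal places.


Bregman divergence with negative entropy generator:
D = p*log(p/q) + (1-p)*log((1-p)/(1-q)).
p = 0.7, q = 0.15.
p*log(p/q) = 0.7*log(0.7/0.15) = 1.078312.
(1-p)*log((1-p)/(1-q)) = 0.3*log(0.3/0.85) = -0.312436.
D = 1.078312 + -0.312436 = 0.7659

0.7659


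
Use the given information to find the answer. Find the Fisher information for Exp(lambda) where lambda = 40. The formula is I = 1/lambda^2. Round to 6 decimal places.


Fisher information for exponential: I(lambda) = 1/lambda^2.
lambda = 40, lambda^2 = 1600.
I = 1/1600 = 0.000625

0.000625


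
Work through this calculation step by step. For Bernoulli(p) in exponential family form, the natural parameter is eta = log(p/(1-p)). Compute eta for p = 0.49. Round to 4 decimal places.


Natural parameter for Bernoulli: eta = log(p/(1-p)).
p = 0.49, 1-p = 0.51.
p/(1-p) = 0.960784.
eta = log(0.960784) = -0.0400

-0.0400


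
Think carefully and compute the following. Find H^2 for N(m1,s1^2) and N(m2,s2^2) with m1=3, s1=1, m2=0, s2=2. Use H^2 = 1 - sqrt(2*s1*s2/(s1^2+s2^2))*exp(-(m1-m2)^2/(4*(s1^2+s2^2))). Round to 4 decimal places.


Squared Hellinger distance for Gaussians:
H^2 = 1 - sqrt(2*s1*s2/(s1^2+s2^2)) * exp(-(m1-m2)^2/(4*(s1^2+s2^2))).
s1^2 = 1, s2^2 = 4, s1^2+s2^2 = 5.
sqrt(2*1*2/(5)) = 0.894427.
(m1-m2)^2 = (3)^2 = 9.
exp(-9/(4*5)) = exp(-0.45) = 0.637628.
H^2 = 1 - 0.894427*0.637628 = 0.4297

0.4297


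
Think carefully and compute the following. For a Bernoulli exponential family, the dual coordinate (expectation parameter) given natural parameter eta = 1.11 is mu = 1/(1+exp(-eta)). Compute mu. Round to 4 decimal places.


Dual coordinate (expectation parameter) for Bernoulli:
mu = 1/(1+exp(-eta)).
eta = 1.11.
exp(-eta) = exp(-1.11) = 0.329559.
mu = 1/(1+0.329559) = 0.7521

0.7521


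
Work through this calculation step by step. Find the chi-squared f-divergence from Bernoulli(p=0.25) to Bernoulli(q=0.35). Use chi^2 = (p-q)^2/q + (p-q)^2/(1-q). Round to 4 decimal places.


Chi-squared divergence between Bernoulli distributions:
chi^2 = (p-q)^2/q + (p-q)^2/(1-q).
p = 0.25, q = 0.35, p-q = -0.1.
(p-q)^2 = 0.01.
term1 = 0.01/0.35 = 0.028571.
term2 = 0.01/0.65 = 0.015385.
chi^2 = 0.028571 + 0.015385 = 0.0440

0.0440


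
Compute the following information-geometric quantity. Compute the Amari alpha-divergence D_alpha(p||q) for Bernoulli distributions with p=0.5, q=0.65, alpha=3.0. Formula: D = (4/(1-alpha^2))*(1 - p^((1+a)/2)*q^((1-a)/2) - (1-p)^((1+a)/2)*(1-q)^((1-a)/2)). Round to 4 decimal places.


Amari alpha-divergence:
D = (4/(1-alpha^2))*(1 - p^((1+a)/2)*q^((1-a)/2) - (1-p)^((1+a)/2)*(1-q)^((1-a)/2)).
alpha = 3.0, p = 0.5, q = 0.65.
e1 = (1+alpha)/2 = 2.0, e2 = (1-alpha)/2 = -1.0.
t1 = p^e1 * q^e2 = 0.5^2.0 * 0.65^-1.0 = 0.384615.
t2 = (1-p)^e1 * (1-q)^e2 = 0.5^2.0 * 0.35^-1.0 = 0.714286.
4/(1-alpha^2) = -0.5.
D = -0.5*(1 - 0.384615 - 0.714286) = 0.0495

0.0495


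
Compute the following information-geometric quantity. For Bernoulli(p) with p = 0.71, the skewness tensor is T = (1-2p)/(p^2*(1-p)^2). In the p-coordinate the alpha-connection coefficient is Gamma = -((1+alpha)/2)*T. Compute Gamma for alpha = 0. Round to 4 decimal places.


Skewness (Amari-Chentsov) tensor: T = (1-2p)/(p^2*(1-p)^2).
p = 0.71, 1-2p = -0.42, p^2 = 0.5041, (1-p)^2 = 0.0841.
T = -0.42/(0.5041 * 0.0841) = -9.906873.
In the p-coordinate, Gamma^(alpha) = Gamma^(0) - (alpha/2)*T with Gamma^(0) = (1/2)*g'(p) = -T/2,
so Gamma^(alpha) = -((1+alpha)/2)*T.
alpha = 0, -(1+alpha)/2 = -0.5.
Gamma = -0.5 * -9.906873 = 4.9534

4.9534


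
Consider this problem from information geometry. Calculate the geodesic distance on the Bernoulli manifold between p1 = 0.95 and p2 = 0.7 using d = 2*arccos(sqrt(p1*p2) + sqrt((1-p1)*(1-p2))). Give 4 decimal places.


Geodesic distance on Bernoulli manifold:
d(p1,p2) = 2*arccos(sqrt(p1*p2) + sqrt((1-p1)*(1-p2))).
sqrt(p1*p2) = sqrt(0.95*0.7) = 0.815475.
sqrt((1-p1)*(1-p2)) = sqrt(0.05*0.3) = 0.122474.
arg = 0.815475 + 0.122474 = 0.93795.
d = 2*arccos(0.93795) = 0.7083

0.7083


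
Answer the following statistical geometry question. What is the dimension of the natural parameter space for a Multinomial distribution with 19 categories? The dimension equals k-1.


Exponential family dimension calculation:
For Multinomial with k=19 categories, dim = k-1 = 18.

18


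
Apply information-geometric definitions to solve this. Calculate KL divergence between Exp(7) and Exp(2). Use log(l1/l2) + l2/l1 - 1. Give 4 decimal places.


KL divergence for exponential family:
KL = log(l1/l2) + l2/l1 - 1.
log(7/2) = 1.252763.
2/7 = 0.285714.
KL = 1.252763 + 0.285714 - 1 = 0.5385

0.5385


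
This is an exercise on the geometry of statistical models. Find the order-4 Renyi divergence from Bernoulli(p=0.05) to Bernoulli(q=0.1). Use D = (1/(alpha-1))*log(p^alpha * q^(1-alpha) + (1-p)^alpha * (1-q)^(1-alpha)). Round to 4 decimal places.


Renyi divergence of order alpha between Bernoulli distributions:
D = (1/(alpha-1))*log(p^alpha * q^(1-alpha) + (1-p)^alpha * (1-q)^(1-alpha)).
alpha = 4, p = 0.05, q = 0.1.
p^alpha * q^(1-alpha) = 0.05^4 * 0.1^-3 = 0.00625.
(1-p)^alpha * (1-q)^(1-alpha) = 0.95^4 * 0.9^-3 = 1.117293.
sum = 0.00625 + 1.117293 = 1.123543.
D = (1/3)*log(1.123543) = 0.0388

0.0388


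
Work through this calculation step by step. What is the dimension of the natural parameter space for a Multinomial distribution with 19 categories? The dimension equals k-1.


Exponential family dimension calculation:
For Multinomial with k=19 categories, dim = k-1 = 18.

18


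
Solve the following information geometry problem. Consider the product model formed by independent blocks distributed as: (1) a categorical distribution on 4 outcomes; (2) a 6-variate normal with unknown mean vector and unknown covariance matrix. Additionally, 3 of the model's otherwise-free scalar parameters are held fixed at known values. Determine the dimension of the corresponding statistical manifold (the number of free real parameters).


The dimension of a statistical manifold equals the number of free
(independent) real parameters of the model. For a product of independent
blocks the parameter counts add.
- categorical on 4 outcomes (probabilities sum to 1): 4-1 = 3.
- 6-variate normal: 6 (mean) + 6*7/2 = 21 (symmetric covariance) = 27.
Total = 3 + 27 = 30.
3 parameter(s) fixed at known values: 30 - 3 = 27.
Dimension = 27

27


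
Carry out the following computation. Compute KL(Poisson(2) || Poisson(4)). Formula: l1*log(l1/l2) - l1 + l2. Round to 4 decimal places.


KL divergence for Poisson:
KL = l1*log(l1/l2) - l1 + l2.
l1 = 2, l2 = 4.
log(2/4) = -0.693147.
l1*log(l1/l2) = 2 * -0.693147 = -1.386294.
KL = -1.386294 - 2 + 4 = 0.6137

0.6137


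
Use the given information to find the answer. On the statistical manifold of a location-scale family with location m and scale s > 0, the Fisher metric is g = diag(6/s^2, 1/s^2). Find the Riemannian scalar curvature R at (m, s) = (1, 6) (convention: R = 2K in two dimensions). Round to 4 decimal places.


The metric has the form g = (A dm^2 + B ds^2)/s^2 with A = 6, B = 1.
Substitute u = sqrt(A/B)*m: g = B*(du^2 + ds^2)/s^2, i.e. B times the
Poincare upper half-plane metric, which has constant Gaussian curvature -1.
Scaling a 2D metric by a constant c divides the Gaussian curvature by c,
so K = -1/B = -1/(1) = -1.0000 everywhere (the point (m, s) = (1, 6) is irrelevant:
the curvature is constant).
Scalar curvature in dimension 2: R = 2K = -2/(1) = -2.0000.

-2.0000


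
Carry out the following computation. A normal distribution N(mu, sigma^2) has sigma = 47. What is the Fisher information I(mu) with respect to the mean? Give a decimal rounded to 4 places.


The Fisher information for the mean of a normal distribution is I(mu) = 1/sigma^2.
sigma = 47, so sigma^2 = 2209.
I(mu) = 1/2209 = 0.0005

0.0005


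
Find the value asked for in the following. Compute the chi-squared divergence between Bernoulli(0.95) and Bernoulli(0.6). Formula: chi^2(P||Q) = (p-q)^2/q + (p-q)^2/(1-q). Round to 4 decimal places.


Chi-squared divergence between Bernoulli distributions:
chi^2 = (p-q)^2/q + (p-q)^2/(1-q).
p = 0.95, q = 0.6, p-q = 0.35.
(p-q)^2 = 0.1225.
term1 = 0.1225/0.6 = 0.204167.
term2 = 0.1225/0.4 = 0.30625.
chi^2 = 0.204167 + 0.30625 = 0.5104

0.5104


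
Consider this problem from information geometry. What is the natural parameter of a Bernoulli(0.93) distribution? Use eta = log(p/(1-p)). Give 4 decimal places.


Natural parameter for Bernoulli: eta = log(p/(1-p)).
p = 0.93, 1-p = 0.07.
p/(1-p) = 13.285714.
eta = log(13.285714) = 2.5867

2.5867


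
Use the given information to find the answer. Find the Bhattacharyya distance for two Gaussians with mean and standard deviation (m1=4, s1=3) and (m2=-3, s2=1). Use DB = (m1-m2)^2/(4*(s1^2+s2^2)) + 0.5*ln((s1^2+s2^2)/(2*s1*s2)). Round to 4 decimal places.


Bhattacharyya distance between two Gaussians:
DB = (m1-m2)^2/(4*(s1^2+s2^2)) + (1/2)*ln((s1^2+s2^2)/(2*s1*s2)).
(m1-m2)^2 = (7)^2 = 49.
s1^2+s2^2 = 9 + 1 = 10.
term1 = 49/40 = 1.225.
term2 = 0.5*ln(10/6.0) = 0.255413.
DB = 1.225 + 0.255413 = 1.4804

1.4804


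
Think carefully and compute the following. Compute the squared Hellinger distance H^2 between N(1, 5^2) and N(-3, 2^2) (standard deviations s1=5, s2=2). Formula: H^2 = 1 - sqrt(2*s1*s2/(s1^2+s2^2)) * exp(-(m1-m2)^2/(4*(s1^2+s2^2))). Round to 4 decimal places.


Squared Hellinger distance for Gaussians:
H^2 = 1 - sqrt(2*s1*s2/(s1^2+s2^2)) * exp(-(m1-m2)^2/(4*(s1^2+s2^2))).
s1^2 = 25, s2^2 = 4, s1^2+s2^2 = 29.
sqrt(2*5*2/(29)) = 0.830455.
(m1-m2)^2 = (4)^2 = 16.
exp(-16/(4*29)) = exp(-0.137931) = 0.871159.
H^2 = 1 - 0.830455*0.871159 = 0.2765

0.2765


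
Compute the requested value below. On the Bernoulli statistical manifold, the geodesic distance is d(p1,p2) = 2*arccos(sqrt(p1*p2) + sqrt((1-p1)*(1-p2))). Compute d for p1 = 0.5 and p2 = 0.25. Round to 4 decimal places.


Geodesic distance on Bernoulli manifold:
d(p1,p2) = 2*arccos(sqrt(p1*p2) + sqrt((1-p1)*(1-p2))).
sqrt(p1*p2) = sqrt(0.5*0.25) = 0.353553.
sqrt((1-p1)*(1-p2)) = sqrt(0.5*0.75) = 0.612372.
arg = 0.353553 + 0.612372 = 0.965926.
d = 2*arccos(0.965926) = 0.5236

0.5236


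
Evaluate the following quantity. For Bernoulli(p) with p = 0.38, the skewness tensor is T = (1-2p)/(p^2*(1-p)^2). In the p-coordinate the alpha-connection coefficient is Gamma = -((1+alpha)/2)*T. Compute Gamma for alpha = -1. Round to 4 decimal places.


Skewness (Amari-Chentsov) tensor: T = (1-2p)/(p^2*(1-p)^2).
p = 0.38, 1-2p = 0.24, p^2 = 0.1444, (1-p)^2 = 0.3844.
T = 0.24/(0.1444 * 0.3844) = 4.323751.
In the p-coordinate, Gamma^(alpha) = Gamma^(0) - (alpha/2)*T with Gamma^(0) = (1/2)*g'(p) = -T/2,
so Gamma^(alpha) = -((1+alpha)/2)*T.
alpha = -1, -(1+alpha)/2 = 0.0.
Gamma = 0.0 * 4.323751 = 0.0000

0.0000


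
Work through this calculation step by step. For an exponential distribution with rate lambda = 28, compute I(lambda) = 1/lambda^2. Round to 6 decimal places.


Fisher information for exponential: I(lambda) = 1/lambda^2.
lambda = 28, lambda^2 = 784.
I = 1/784 = 0.001276

0.001276


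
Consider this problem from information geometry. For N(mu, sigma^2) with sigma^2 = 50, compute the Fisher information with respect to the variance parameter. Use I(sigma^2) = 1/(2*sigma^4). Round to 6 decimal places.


Fisher information for variance: I(sigma^2) = 1/(2*sigma^4).
sigma^2 = 50, so sigma^4 = 2500.
I = 1/(2*2500) = 1/5000 = 0.000200

0.000200


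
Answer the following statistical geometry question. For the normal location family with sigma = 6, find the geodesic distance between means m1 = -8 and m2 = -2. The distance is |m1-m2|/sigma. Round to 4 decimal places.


On the fixed-variance normal subfamily, geodesic distance = |m1-m2|/sigma.
|-8 - -2| = 6.
sigma = 6.
d = 6/6 = 1.0000

1.0000
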